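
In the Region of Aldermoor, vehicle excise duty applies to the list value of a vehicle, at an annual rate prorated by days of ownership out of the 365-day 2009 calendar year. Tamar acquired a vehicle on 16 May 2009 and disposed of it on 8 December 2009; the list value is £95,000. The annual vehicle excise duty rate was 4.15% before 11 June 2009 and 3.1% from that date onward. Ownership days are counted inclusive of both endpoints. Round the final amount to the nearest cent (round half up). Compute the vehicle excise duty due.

16 May – 10 June 2009: 26 days at 4.15% → £95,000 × 4.15% × 26/365 = £280.8356
11 June – 8 December 2009: 181 days at 3.1% → £95,000 × 3.1% × 181/365 = £1,460.3973
Total = £1,741.2329

£1,741.23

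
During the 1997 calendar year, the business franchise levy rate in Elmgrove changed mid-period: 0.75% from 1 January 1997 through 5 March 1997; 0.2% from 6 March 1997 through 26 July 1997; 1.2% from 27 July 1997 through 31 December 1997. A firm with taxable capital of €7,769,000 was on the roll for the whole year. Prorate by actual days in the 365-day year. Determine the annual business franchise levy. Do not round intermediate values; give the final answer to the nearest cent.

1 January – 5 March 1997: 64 days at 0.75% → €7,769,000 × 0.75% × 64/365 = €10,216.7671
6 March – 26 July 1997: 143 days at 0.2% → €7,769,000 × 0.2% × 143/365 = €6,087.4904
27 July – 31 December 1997: 158 days at 1.2% → €7,769,000 × 1.2% × 158/365 = €40,356.2301
Total = €56,660.4877

€56,660.49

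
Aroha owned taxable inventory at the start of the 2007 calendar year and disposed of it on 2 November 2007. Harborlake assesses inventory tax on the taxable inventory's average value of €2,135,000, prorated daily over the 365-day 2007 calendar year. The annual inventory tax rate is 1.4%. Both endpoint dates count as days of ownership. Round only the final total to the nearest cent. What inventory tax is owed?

Days held (1 January – 2 November 2007): 306 out of 365
Tax = €2,135,000 × 1.4% × 306/365 = €25,058.4658

€25,058.47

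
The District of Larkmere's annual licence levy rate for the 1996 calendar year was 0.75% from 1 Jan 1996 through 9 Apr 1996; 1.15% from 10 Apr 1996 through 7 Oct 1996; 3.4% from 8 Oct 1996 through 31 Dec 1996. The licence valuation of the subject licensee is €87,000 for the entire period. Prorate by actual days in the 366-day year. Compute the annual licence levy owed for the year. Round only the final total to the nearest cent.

€1,360.03

1 Jan – 9 Apr 1996: 100 days at 0.75% → €87,000 × 0.75% × 100/366 = €178.2787
10 Apr – 7 Oct 1996: 181 days at 1.15% → €87,000 × 1.15% × 181/366 = €494.7828
8 Oct – 31 Dec 1996: 85 days at 3.4% → €87,000 × 3.4% × 85/366 = €686.9672
Total = €1,360.0287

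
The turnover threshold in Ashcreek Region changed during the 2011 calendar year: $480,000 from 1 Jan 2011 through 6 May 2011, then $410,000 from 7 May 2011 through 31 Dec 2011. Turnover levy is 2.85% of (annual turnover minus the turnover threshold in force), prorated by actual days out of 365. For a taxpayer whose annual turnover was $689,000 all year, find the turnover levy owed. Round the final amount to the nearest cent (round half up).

$7,262.82

1 Jan – 6 May 2011: 126 days, exemption $480,000 → ($689,000 − $480,000) × 2.85% × 126/365 = $2,056.2164
7 May – 31 Dec 2011: 239 days, exemption $410,000 → ($689,000 − $410,000) × 2.85% × 239/365 = $5,206.5986
Total = $7,262.8151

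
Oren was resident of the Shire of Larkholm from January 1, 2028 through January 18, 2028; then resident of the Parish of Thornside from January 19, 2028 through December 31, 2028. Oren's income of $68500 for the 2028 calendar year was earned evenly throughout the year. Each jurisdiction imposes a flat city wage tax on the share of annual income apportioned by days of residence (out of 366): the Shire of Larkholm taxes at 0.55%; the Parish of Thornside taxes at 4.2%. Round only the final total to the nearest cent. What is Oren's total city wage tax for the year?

The Shire of Larkholm, January 1 – January 18, 2028: 18 days → $68500 × 0.55% × 18/366 = $18.5287
The Parish of Thornside, January 19 – December 31, 2028: 348 days → $68500 × 4.2% × 348/366 = $2735.5082
Total = $2754.0369

$2754.04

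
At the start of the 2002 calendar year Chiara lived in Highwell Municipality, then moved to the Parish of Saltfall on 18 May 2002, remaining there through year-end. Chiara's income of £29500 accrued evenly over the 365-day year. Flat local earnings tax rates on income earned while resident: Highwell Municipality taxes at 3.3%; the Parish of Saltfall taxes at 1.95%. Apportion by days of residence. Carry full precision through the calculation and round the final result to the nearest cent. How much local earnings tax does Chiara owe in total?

£724.73

Highwell Municipality, 1 Jan – 17 May 2002: 137 days → £29500 × 3.3% × 137/365 = £365.3959
The Parish of Saltfall, 18 May – 31 Dec 2002: 228 days → £29500 × 1.95% × 228/365 = £359.3342
Total = £724.7301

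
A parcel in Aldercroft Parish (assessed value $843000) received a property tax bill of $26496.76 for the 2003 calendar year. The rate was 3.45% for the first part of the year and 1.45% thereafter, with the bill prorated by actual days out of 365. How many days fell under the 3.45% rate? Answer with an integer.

Let d = days at the first rate; then 365 − d days at the second rate.
$843000 × [3.45%·d + 1.45%·(365−d)] / 365 = $26496.76
Solving gives d = 309, so the new rate took effect on 6 November 2003.

309 days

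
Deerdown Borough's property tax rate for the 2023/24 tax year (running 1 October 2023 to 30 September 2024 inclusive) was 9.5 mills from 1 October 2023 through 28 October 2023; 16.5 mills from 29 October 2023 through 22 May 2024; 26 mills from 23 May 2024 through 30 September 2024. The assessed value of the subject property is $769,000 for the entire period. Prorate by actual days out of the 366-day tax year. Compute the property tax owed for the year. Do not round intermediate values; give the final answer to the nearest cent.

1 October – 28 October 2023: 28 days at 9.5 mills → $769,000 × 0.95% × 28/366 = $558.8907
29 October 2023 – 22 May 2024: 207 days at 16.5 mills → $769,000 × 1.65% × 207/366 = $7,176.2828
23 May – 30 September 2024: 131 days at 26 mills → $769,000 × 2.6% × 131/366 = $7,156.3224
Total = $14,891.4959

$14,891.50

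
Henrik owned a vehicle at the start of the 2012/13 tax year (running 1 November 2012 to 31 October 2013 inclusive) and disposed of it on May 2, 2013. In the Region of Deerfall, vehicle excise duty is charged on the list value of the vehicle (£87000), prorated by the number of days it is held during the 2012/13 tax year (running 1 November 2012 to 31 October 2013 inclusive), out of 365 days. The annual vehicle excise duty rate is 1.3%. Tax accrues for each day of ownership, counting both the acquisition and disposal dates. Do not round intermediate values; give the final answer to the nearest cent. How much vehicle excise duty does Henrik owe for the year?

Days held (November 1, 2012 – May 2, 2013): 183 out of 365
Tax = £87000 × 1.3% × 183/365 = £567.0493

£567.05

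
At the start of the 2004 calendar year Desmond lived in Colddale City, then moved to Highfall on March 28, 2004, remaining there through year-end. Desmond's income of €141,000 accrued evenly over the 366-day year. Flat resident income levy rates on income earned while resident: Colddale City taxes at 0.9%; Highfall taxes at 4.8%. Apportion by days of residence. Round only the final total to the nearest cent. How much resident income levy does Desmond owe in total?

Colddale City, January 1 – March 27, 2004: 87 days → €141,000 × 0.9% × 87/366 = €301.6475
Highfall, March 28 – December 31, 2004: 279 days → €141,000 × 4.8% × 279/366 = €5,159.2131
Total = €5,460.8607

€5,460.86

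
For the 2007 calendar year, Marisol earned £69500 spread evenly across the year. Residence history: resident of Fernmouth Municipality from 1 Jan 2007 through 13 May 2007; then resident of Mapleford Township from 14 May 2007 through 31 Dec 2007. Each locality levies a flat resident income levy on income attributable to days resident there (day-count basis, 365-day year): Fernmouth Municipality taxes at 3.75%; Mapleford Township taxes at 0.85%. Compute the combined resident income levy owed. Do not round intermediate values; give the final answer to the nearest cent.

£1325.17

Fernmouth Municipality, 1 Jan – 13 May 2007: 133 days → £69500 × 3.75% × 133/365 = £949.6747
Mapleford Township, 14 May – 31 Dec 2007: 232 days → £69500 × 0.85% × 232/365 = £375.4904
Total = £1325.1651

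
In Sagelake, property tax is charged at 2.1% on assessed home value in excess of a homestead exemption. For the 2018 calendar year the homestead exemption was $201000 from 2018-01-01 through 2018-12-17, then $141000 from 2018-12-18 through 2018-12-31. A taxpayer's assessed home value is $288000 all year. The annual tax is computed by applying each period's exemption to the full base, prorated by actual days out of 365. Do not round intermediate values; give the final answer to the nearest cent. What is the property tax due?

2018-01-01 to 2018-12-17: 351 days, exemption $201000 → ($288000 − $201000) × 2.1% × 351/365 = $1756.9233
2018-12-18 to 2018-12-31: 14 days, exemption $141000 → ($288000 − $141000) × 2.1% × 14/365 = $118.4055
Total = $1875.3288

$1875.33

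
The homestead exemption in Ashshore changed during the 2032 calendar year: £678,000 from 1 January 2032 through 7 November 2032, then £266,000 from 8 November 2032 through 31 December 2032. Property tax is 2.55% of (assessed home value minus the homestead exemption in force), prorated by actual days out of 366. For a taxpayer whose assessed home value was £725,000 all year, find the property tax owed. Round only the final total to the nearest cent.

£2,748.57

1 January – 7 November 2032: 312 days, exemption £678,000 → (£725,000 − £678,000) × 2.55% × 312/366 = £1,021.6721
8 November – 31 December 2032: 54 days, exemption £266,000 → (£725,000 − £266,000) × 2.55% × 54/366 = £1,726.8934
Total = £2,748.5656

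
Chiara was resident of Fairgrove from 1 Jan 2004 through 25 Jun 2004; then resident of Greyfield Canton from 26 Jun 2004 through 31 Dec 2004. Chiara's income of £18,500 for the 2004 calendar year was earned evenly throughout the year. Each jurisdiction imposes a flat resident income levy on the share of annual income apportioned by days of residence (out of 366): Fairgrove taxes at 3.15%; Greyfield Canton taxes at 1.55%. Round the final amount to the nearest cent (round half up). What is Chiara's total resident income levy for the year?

£429.90

Fairgrove, 1 Jan – 25 Jun 2004: 177 days → £18,500 × 3.15% × 177/366 = £281.8217
Greyfield Canton, 26 Jun – 31 Dec 2004: 189 days → £18,500 × 1.55% × 189/366 = £148.0758
Total = £429.8975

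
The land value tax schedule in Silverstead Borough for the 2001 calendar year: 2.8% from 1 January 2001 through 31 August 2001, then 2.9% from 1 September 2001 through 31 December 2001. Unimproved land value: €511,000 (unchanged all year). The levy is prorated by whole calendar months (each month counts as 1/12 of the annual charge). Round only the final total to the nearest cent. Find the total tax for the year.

€14,478.33

1 January – 31 August 2001: 8 months at 2.8% → €511,000 × 2.8% × 8/12 = €9,538.6667
1 September – 31 December 2001: 4 months at 2.9% → €511,000 × 2.9% × 4/12 = €4,939.6667
Total = €14,478.3333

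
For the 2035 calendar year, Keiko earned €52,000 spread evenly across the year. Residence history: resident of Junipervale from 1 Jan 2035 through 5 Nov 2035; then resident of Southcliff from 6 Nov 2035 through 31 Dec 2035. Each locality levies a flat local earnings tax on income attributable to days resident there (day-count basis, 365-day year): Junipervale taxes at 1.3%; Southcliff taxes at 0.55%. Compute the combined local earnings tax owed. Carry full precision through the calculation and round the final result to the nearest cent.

Junipervale, 1 Jan – 5 Nov 2035: 309 days → €52,000 × 1.3% × 309/365 = €572.2849
Southcliff, 6 Nov – 31 Dec 2035: 56 days → €52,000 × 0.55% × 56/365 = €43.8795
Total = €616.1644

€616.16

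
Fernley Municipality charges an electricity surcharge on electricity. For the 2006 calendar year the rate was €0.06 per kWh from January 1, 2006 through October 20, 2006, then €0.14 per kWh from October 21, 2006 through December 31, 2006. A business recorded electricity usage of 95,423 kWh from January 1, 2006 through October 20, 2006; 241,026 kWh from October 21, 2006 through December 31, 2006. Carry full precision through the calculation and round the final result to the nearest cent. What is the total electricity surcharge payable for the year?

€39,469.02

January 1 – October 20, 2006: 95,423 kWh at €0.06/kWh → €5,725.38
October 21 – December 31, 2006: 241,026 kWh at €0.14/kWh → €33,743.64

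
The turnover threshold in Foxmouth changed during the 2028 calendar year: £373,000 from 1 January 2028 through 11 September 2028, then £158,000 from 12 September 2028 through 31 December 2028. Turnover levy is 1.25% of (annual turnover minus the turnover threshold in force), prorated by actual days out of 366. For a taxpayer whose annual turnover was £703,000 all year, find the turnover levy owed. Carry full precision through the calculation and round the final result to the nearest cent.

1 January – 11 September 2028: 255 days, exemption £373,000 → (£703,000 − £373,000) × 1.25% × 255/366 = £2,873.9754
12 September – 31 December 2028: 111 days, exemption £158,000 → (£703,000 − £158,000) × 1.25% × 111/366 = £2,066.0861
Total = £4,940.0615

£4,940.06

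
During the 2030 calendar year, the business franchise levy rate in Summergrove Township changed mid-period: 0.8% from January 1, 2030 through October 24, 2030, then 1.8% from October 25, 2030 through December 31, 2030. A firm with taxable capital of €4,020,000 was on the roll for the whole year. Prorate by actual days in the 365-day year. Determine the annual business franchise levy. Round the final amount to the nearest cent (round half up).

€39,649.32

January 1 – October 24, 2030: 297 days at 0.8% → €4,020,000 × 0.8% × 297/365 = €26,168.5479
October 25 – December 31, 2030: 68 days at 1.8% → €4,020,000 × 1.8% × 68/365 = €13,480.7671
Total = €39,649.3151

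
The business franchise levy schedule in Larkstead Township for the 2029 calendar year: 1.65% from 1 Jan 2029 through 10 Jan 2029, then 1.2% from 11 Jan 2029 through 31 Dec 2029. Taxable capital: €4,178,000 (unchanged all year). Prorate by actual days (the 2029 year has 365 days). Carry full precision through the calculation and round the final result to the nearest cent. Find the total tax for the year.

€50,651.10

1 Jan – 10 Jan 2029: 10 days at 1.65% → €4,178,000 × 1.65% × 10/365 = €1,888.6849
11 Jan – 31 Dec 2029: 355 days at 1.2% → €4,178,000 × 1.2% × 355/365 = €48,762.4110
Total = €50,651.0959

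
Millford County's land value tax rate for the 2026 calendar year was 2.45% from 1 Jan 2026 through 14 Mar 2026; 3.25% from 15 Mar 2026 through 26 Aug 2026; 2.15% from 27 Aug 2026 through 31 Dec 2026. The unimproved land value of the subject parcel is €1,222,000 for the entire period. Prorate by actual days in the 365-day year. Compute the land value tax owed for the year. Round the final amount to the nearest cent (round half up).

€33,082.72

1 Jan – 14 Mar 2026: 73 days at 2.45% → €1,222,000 × 2.45% × 73/365 = €5,987.8000
15 Mar – 26 Aug 2026: 165 days at 3.25% → €1,222,000 × 3.25% × 165/365 = €17,953.3562
27 Aug – 31 Dec 2026: 127 days at 2.15% → €1,222,000 × 2.15% × 127/365 = €9,141.5644
Total = €33,082.7205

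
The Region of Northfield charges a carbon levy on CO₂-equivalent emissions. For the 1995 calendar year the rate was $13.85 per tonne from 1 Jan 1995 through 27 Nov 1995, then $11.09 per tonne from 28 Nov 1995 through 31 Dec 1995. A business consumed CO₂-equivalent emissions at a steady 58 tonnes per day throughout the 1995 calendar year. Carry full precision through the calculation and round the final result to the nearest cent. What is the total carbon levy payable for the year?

$287761.78

1 Jan – 27 Nov 1995: 331 days × 58 tonnes/day = 19,198 tonnes at $13.85/tonne → $265892.30
28 Nov – 31 Dec 1995: 34 days × 58 tonnes/day = 1,972 tonnes at $11.09/tonne → $21869.48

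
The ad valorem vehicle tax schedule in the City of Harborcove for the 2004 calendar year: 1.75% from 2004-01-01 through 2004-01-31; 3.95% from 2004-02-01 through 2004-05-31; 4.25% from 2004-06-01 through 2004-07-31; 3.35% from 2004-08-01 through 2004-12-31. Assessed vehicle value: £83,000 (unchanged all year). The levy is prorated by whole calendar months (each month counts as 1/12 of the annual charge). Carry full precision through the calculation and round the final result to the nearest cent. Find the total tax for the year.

£2,960.33

2004-01-01 to 2004-01-31: 1 month at 1.75% → £83,000 × 1.75% × 1/12 = £121.0417
2004-02-01 to 2004-05-31: 4 months at 3.95% → £83,000 × 3.95% × 4/12 = £1,092.8333
2004-06-01 to 2004-07-31: 2 months at 4.25% → £83,000 × 4.25% × 2/12 = £587.9167
2004-08-01 to 2004-12-31: 5 months at 3.35% → £83,000 × 3.35% × 5/12 = £1,158.5417
Total = £2,960.3333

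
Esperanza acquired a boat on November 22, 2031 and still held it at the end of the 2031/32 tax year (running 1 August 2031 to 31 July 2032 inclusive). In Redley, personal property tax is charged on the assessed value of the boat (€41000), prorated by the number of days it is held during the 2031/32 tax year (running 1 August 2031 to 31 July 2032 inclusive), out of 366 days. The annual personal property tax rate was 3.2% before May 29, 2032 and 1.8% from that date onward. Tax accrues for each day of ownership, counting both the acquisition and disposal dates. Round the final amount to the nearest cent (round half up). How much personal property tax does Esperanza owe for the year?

€806.56

November 22, 2031 – May 28, 2032: 189 days at 3.2% → €41000 × 3.2% × 189/366 = €677.5082
May 29 – July 31, 2032: 64 days at 1.8% → €41000 × 1.8% × 64/366 = €129.0492
Total = €806.5574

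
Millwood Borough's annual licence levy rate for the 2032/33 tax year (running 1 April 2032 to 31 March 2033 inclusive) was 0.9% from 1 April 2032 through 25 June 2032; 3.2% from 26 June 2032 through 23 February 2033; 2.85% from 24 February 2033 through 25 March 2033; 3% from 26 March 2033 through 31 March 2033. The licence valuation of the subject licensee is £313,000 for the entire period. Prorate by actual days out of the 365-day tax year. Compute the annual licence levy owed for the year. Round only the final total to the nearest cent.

£8,219.47

1 April – 25 June 2032: 86 days at 0.9% → £313,000 × 0.9% × 86/365 = £663.7315
26 June 2032 – 23 February 2033: 243 days at 3.2% → £313,000 × 3.2% × 243/365 = £6,668.1863
24 February – 25 March 2033: 30 days at 2.85% → £313,000 × 2.85% × 30/365 = £733.1918
26 March – 31 March 2033: 6 days at 3% → £313,000 × 3% × 6/365 = £154.3562
Total = £8,219.4658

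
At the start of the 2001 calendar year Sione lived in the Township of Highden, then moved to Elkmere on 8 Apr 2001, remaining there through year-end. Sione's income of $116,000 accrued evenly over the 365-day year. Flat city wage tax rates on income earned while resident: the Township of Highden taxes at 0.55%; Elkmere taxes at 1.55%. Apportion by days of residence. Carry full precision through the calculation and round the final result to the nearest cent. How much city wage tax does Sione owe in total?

$1,489.73

The Township of Highden, 1 Jan – 7 Apr 2001: 97 days → $116,000 × 0.55% × 97/365 = $169.5507
Elkmere, 8 Apr – 31 Dec 2001: 268 days → $116,000 × 1.55% × 268/365 = $1,320.1753
Total = $1,489.7260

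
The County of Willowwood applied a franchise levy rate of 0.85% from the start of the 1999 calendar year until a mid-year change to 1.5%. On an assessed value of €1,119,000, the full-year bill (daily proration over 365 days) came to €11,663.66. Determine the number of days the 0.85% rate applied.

Let d = days at the first rate; then 365 − d days at the second rate.
€1,119,000 × [0.85%·d + 1.5%·(365−d)] / 365 = €11,663.66
Solving gives d = 257, so the new rate took effect on 15 Sep 1999.

257 days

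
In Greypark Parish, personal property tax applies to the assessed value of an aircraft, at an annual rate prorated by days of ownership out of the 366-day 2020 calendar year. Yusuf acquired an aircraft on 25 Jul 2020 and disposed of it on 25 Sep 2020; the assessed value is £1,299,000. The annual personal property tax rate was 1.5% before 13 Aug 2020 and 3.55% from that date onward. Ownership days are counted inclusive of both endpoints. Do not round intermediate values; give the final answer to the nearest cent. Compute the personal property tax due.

25 Jul – 12 Aug 2020: 19 days at 1.5% → £1,299,000 × 1.5% × 19/366 = £1,011.5164
13 Aug – 25 Sep 2020: 44 days at 3.55% → £1,299,000 × 3.55% × 44/366 = £5,543.8197
Total = £6,555.3361

£6,555.34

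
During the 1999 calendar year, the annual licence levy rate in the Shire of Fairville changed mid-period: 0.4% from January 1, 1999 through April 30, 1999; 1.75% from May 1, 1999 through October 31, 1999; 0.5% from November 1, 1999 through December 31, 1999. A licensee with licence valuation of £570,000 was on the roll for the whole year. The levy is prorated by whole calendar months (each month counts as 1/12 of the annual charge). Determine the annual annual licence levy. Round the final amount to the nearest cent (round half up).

January 1 – April 30, 1999: 4 months at 0.4% → £570,000 × 0.4% × 4/12 = £760.0000
May 1 – October 31, 1999: 6 months at 1.75% → £570,000 × 1.75% × 6/12 = £4,987.5000
November 1 – December 31, 1999: 2 months at 0.5% → £570,000 × 0.5% × 2/12 = £475.0000
Total = £6,222.5000

£6,222.50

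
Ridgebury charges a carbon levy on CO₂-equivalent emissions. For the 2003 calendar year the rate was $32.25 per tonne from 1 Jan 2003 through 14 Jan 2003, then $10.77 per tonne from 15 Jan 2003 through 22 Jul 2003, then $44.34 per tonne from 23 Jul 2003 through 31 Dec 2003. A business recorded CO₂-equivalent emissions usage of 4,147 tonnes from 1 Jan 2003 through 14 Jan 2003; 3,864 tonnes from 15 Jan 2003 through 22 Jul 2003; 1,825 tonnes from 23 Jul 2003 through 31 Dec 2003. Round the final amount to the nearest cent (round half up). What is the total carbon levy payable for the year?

$256276.53

1 Jan – 14 Jan 2003: 4,147 tonnes at $32.25/tonne → $133740.75
15 Jan – 22 Jul 2003: 3,864 tonnes at $10.77/tonne → $41615.28
23 Jul – 31 Dec 2003: 1,825 tonnes at $44.34/tonne → $80920.50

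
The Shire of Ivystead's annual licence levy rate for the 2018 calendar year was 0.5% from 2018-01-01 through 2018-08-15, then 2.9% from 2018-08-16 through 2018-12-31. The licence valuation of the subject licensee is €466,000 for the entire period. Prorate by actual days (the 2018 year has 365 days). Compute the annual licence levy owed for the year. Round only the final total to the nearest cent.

€6,558.47

2018-01-01 to 2018-08-15: 227 days at 0.5% → €466,000 × 0.5% × 227/365 = €1,449.0685
2018-08-16 to 2018-12-31: 138 days at 2.9% → €466,000 × 2.9% × 138/365 = €5,109.4027
Total = €6,558.4712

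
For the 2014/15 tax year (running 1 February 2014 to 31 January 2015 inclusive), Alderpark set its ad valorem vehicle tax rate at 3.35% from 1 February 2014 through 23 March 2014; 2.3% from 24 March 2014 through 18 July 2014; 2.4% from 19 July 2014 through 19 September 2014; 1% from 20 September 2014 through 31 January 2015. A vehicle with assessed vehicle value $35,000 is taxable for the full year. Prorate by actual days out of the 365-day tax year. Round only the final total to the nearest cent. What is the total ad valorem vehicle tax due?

1 February – 23 March 2014: 51 days at 3.35% → $35,000 × 3.35% × 51/365 = $163.8288
24 March – 18 July 2014: 117 days at 2.3% → $35,000 × 2.3% × 117/365 = $258.0411
19 July – 19 September 2014: 63 days at 2.4% → $35,000 × 2.4% × 63/365 = $144.9863
20 September 2014 – 31 January 2015: 134 days at 1% → $35,000 × 1% × 134/365 = $128.4932
Total = $695.3493

$695.35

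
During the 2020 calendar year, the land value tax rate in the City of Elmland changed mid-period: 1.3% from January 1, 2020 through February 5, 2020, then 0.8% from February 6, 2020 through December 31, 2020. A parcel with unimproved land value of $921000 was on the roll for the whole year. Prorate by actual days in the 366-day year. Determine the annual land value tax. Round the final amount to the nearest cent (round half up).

$7820.95

January 1 – February 5, 2020: 36 days at 1.3% → $921000 × 1.3% × 36/366 = $1177.6721
February 6 – December 31, 2020: 330 days at 0.8% → $921000 × 0.8% × 330/366 = $6643.2787
Total = $7820.9508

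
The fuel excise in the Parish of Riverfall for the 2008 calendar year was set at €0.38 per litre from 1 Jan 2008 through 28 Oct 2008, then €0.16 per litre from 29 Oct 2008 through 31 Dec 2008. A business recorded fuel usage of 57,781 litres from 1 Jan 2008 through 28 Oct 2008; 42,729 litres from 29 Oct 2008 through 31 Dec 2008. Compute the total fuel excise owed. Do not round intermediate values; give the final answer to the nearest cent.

€28,793.42

1 Jan – 28 Oct 2008: 57,781 litres at €0.38/litre → €21,956.78
29 Oct – 31 Dec 2008: 42,729 litres at €0.16/litre → €6,836.64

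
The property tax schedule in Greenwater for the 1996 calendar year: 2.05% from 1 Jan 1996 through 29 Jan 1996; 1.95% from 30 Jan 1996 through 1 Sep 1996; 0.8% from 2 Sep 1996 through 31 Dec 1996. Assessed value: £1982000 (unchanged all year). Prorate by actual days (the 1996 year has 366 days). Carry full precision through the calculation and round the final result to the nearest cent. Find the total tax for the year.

1 Jan – 29 Jan 1996: 29 days at 2.05% → £1982000 × 2.05% × 29/366 = £3219.3962
30 Jan – 1 Sep 1996: 216 days at 1.95% → £1982000 × 1.95% × 216/366 = £22809.2459
2 Sep – 31 Dec 1996: 121 days at 0.8% → £1982000 × 0.8% × 121/366 = £5242.0109
Total = £31270.6530

£31270.65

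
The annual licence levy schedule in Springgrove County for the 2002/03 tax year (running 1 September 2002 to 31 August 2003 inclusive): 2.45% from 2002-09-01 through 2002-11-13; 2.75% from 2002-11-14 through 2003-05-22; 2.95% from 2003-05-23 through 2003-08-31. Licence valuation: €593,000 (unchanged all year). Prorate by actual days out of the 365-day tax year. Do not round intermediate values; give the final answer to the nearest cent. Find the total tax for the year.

2002-09-01 to 2002-11-13: 74 days at 2.45% → €593,000 × 2.45% × 74/365 = €2,945.5041
2002-11-14 to 2003-05-22: 190 days at 2.75% → €593,000 × 2.75% × 190/365 = €8,488.8356
2003-05-23 to 2003-08-31: 101 days at 2.95% → €593,000 × 2.95% × 101/365 = €4,840.6671
Total = €16,275.0068

€16,275.01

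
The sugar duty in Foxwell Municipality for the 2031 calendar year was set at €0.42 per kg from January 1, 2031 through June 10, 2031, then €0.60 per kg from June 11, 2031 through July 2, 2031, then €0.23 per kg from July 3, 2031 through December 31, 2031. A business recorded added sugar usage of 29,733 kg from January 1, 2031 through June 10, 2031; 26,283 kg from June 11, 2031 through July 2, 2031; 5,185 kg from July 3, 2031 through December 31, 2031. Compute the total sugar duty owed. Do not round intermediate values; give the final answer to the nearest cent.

€29,450.21

January 1 – June 10, 2031: 29,733 kg at €0.42/kg → €12,487.86
June 11 – July 2, 2031: 26,283 kg at €0.60/kg → €15,769.80
July 3 – December 31, 2031: 5,185 kg at €0.23/kg → €1,192.55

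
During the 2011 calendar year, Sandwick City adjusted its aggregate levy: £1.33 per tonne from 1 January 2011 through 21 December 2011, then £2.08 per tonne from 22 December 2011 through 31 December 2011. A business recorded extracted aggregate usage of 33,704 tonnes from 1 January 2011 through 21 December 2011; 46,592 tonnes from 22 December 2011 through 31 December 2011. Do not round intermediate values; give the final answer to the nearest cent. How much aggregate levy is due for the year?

1 January – 21 December 2011: 33,704 tonnes at £1.33/tonne → £44826.32
22 December – 31 December 2011: 46,592 tonnes at £2.08/tonne → £96911.36

£141737.68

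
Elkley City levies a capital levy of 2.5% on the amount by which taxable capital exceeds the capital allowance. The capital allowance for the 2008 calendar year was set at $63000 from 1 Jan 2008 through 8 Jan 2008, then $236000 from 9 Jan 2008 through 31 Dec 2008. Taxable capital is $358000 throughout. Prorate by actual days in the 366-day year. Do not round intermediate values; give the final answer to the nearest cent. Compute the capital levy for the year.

$3144.54

1 Jan – 8 Jan 2008: 8 days, exemption $63000 → ($358000 − $63000) × 2.5% × 8/366 = $161.2022
9 Jan – 31 Dec 2008: 358 days, exemption $236000 → ($358000 − $236000) × 2.5% × 358/366 = $2983.3333
Total = $3144.5355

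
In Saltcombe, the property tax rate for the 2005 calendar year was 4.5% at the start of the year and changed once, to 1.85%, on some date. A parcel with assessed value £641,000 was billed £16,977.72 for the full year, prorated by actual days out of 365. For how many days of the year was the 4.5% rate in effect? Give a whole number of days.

110 days

Let d = days at the first rate; then 365 − d days at the second rate.
£641,000 × [4.5%·d + 1.85%·(365−d)] / 365 = £16,977.72
Solving gives d = 110, so the new rate took effect on 21 April 2005.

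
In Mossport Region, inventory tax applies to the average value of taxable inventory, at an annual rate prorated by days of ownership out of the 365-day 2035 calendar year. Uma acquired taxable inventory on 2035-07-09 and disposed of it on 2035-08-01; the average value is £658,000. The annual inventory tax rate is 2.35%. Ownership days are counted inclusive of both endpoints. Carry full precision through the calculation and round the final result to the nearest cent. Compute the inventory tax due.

£1,016.75

Days held (2035-07-09 to 2035-08-01): 24 out of 365
Tax = £658,000 × 2.35% × 24/365 = £1,016.7452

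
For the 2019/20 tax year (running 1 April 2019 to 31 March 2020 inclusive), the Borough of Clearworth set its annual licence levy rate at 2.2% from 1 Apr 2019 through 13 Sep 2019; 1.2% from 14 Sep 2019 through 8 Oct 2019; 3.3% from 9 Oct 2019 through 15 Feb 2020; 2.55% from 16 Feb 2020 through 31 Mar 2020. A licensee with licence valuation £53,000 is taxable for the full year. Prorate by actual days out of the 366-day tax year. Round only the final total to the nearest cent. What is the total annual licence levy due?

1 Apr – 13 Sep 2019: 166 days at 2.2% → £53,000 × 2.2% × 166/366 = £528.8415
14 Sep – 8 Oct 2019: 25 days at 1.2% → £53,000 × 1.2% × 25/366 = £43.4426
9 Oct 2019 – 15 Feb 2020: 130 days at 3.3% → £53,000 × 3.3% × 130/366 = £621.2295
16 Feb – 31 Mar 2020: 45 days at 2.55% → £53,000 × 2.55% × 45/366 = £166.1680
Total = £1,359.6817

£1,359.68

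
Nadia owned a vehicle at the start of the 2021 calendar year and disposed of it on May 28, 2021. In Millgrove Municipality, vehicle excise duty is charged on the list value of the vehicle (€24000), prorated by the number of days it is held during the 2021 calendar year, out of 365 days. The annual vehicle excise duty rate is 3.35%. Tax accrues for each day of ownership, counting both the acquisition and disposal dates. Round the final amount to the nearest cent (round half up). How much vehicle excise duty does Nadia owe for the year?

€326.01

Days held (January 1 – May 28, 2021): 148 out of 365
Tax = €24000 × 3.35% × 148/365 = €326.0055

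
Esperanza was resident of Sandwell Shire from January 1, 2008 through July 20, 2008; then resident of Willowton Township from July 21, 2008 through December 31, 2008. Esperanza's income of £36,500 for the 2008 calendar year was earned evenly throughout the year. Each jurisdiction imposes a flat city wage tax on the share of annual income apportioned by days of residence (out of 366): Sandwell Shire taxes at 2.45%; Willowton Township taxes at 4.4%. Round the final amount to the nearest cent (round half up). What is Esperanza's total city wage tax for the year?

£1,213.18

Sandwell Shire, January 1 – July 20, 2008: 202 days → £36,500 × 2.45% × 202/366 = £493.5478
Willowton Township, July 21 – December 31, 2008: 164 days → £36,500 × 4.4% × 164/366 = £719.6284
Total = £1,213.1762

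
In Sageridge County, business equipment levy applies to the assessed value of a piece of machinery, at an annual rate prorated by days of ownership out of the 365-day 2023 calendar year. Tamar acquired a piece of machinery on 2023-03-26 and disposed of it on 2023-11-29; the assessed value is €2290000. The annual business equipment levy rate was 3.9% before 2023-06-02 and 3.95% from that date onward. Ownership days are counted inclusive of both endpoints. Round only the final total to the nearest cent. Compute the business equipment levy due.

2023-03-26 to 2023-06-01: 68 days at 3.9% → €2290000 × 3.9% × 68/365 = €16638.5753
2023-06-02 to 2023-11-29: 181 days at 3.95% → €2290000 × 3.95% × 181/365 = €44855.7671
Total = €61494.3425

€61494.34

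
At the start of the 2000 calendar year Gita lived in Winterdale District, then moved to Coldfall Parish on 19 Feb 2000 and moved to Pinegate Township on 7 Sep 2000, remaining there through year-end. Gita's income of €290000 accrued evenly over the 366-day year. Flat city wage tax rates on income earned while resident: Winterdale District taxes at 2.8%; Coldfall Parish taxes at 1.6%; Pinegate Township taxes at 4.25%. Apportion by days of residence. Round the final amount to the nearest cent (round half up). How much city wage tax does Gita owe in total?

€7541.58

Winterdale District, 1 Jan – 18 Feb 2000: 49 days → €290000 × 2.8% × 49/366 = €1087.1038
Coldfall Parish, 19 Feb – 6 Sep 2000: 201 days → €290000 × 1.6% × 201/366 = €2548.1967
Pinegate Township, 7 Sep – 31 Dec 2000: 116 days → €290000 × 4.25% × 116/366 = €3906.2842
Total = €7541.5847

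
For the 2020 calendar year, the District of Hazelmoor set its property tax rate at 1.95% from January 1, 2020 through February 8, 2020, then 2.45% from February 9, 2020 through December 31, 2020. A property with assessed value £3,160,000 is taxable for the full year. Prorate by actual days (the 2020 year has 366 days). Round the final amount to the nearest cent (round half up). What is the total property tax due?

£75,736.39

January 1 – February 8, 2020: 39 days at 1.95% → £3,160,000 × 1.95% × 39/366 = £6,566.0656
February 9 – December 31, 2020: 327 days at 2.45% → £3,160,000 × 2.45% × 327/366 = £69,170.3279
Total = £75,736.3934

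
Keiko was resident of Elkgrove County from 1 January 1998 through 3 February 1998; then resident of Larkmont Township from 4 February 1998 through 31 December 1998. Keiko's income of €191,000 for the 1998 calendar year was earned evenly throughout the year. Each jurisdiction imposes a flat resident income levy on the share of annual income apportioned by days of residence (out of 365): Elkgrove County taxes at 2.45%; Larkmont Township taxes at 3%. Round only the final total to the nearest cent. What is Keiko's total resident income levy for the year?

€5,632.15

Elkgrove County, 1 January – 3 February 1998: 34 days → €191,000 × 2.45% × 34/365 = €435.8986
Larkmont Township, 4 February – 31 December 1998: 331 days → €191,000 × 3% × 331/365 = €5,196.2466
Total = €5,632.1452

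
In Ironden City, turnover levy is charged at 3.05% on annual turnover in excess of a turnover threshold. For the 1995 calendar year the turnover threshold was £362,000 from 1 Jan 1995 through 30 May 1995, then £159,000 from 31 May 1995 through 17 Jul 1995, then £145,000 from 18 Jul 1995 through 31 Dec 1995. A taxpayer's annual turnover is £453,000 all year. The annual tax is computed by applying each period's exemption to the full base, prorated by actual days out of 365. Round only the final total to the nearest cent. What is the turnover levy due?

1 Jan – 30 May 1995: 150 days, exemption £362,000 → (£453,000 − £362,000) × 3.05% × 150/365 = £1,140.6164
31 May – 17 Jul 1995: 48 days, exemption £159,000 → (£453,000 − £159,000) × 3.05% × 48/365 = £1,179.2219
18 Jul – 31 Dec 1995: 167 days, exemption £145,000 → (£453,000 − £145,000) × 3.05% × 167/365 = £4,298.0767
Total = £6,617.9151

£6,617.92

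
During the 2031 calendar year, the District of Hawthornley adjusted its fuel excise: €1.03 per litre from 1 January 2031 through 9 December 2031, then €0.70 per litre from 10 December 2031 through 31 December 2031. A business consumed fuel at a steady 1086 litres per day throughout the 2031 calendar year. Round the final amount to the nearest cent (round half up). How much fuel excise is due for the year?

1 January – 9 December 2031: 343 days × 1086 litres/day = 372,498 litres at €1.03/litre → €383,672.94
10 December – 31 December 2031: 22 days × 1086 litres/day = 23,892 litres at €0.70/litre → €16,724.40

€400,397.34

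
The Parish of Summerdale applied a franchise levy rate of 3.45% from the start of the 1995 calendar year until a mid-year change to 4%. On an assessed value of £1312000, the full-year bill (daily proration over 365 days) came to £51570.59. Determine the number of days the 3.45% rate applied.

46 days

Let d = days at the first rate; then 365 − d days at the second rate.
£1312000 × [3.45%·d + 4%·(365−d)] / 365 = £51570.59
Solving gives d = 46, so the new rate took effect on 16 February 1995.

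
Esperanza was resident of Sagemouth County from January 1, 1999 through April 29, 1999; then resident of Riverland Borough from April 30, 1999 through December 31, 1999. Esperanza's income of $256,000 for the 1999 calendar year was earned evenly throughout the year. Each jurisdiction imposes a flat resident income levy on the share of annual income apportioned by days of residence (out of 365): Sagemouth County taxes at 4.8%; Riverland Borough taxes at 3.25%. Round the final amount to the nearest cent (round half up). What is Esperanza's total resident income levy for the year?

Sagemouth County, January 1 – April 29, 1999: 119 days → $256,000 × 4.8% × 119/365 = $4,006.2247
Riverland Borough, April 30 – December 31, 1999: 246 days → $256,000 × 3.25% × 246/365 = $5,607.4521
Total = $9,613.6767

$9,613.68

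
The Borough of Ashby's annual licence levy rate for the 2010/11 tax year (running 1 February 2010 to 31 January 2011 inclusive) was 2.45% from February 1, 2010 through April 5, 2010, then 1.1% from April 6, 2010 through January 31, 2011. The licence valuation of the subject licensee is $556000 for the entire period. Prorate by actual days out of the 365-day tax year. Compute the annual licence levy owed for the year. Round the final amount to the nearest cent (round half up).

February 1 – April 5, 2010: 64 days at 2.45% → $556000 × 2.45% × 64/365 = $2388.5151
April 6, 2010 – January 31, 2011: 301 days at 1.1% → $556000 × 1.1% × 301/365 = $5043.6055
Total = $7432.1205

$7432.12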